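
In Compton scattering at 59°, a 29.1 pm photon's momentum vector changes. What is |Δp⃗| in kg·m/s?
2.2003e-23 kg·m/s

Photon momentum magnitude is p = h/λ.

Initial momentum:
p₀ = h/λ = 6.6261e-34/2.9100e-11 = 2.2770e-23 kg·m/s

After scattering:
λ' = λ + Δλ = 29.1 + 1.1767 = 30.2767 pm
p' = h/λ' = 6.6261e-34/3.0277e-11 = 2.1885e-23 kg·m/s

Momentum is a vector; the scattered photon's direction makes angle θ = 59° with the incident direction. The magnitude of the vector change Δp⃗ = p⃗₀ − p⃗' is found from the law of cosines:
|Δp⃗|² = p₀² + p'² − 2p₀p'cos θ
|Δp⃗|² = (2.2770e-23)² + (2.1885e-23)² − 2·2.2770e-23·2.1885e-23·cos(59°)
|Δp⃗| = 2.2003e-23 kg·m/s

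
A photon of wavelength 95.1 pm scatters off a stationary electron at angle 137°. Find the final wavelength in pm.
99.3008 pm

Using the Compton scattering formula:
λ' = λ + Δλ = λ + λ_C(1 - cos θ)

Given:
- Initial wavelength λ = 95.1 pm
- Scattering angle θ = 137°
- Compton wavelength λ_C ≈ 2.4263 pm

Calculate the shift:
Δλ = 2.4263 × (1 - cos(137°))
Δλ = 2.4263 × 1.7314
Δλ = 4.2008 pm

Final wavelength:
λ' = 95.1 + 4.2008 = 99.3008 pm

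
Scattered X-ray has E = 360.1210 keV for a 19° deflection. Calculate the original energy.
374.5000 keV

Convert final energy to wavelength (hc ≈ 1239.842 keV·pm):
λ' = hc/E' = 1239.842 / 360.1210 = 3.4428 pm

Calculate the Compton shift:
Δλ = λ_C(1 - cos(19°))
Δλ = 2.4263 × (1 - cos(19°))
Δλ = 0.1322 pm

Initial wavelength:
λ = λ' - Δλ = 3.4428 - 0.1322 = 3.3107 pm

Initial energy:
E = hc/λ = 1239.842 / 3.3107 = 374.5000 keV

(Intermediate values are shown rounded; full precision is carried through to the final answer.)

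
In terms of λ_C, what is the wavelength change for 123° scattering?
1.5446 λ_C

The Compton shift formula is:
Δλ = λ_C(1 - cos θ)

Dividing both sides by λ_C:
Δλ/λ_C = 1 - cos θ

For θ = 123°:
Δλ/λ_C = 1 - cos(123°)
Δλ/λ_C = 1 - -0.5446
Δλ/λ_C = 1.5446

This means the shift is 1.5446 × λ_C = 3.7478 pm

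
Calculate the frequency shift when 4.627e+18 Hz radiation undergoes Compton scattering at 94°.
1.782e+17 Hz (decrease)

Convert frequency to wavelength (c = 299792458 m/s):
λ₀ = c/f₀ = 299792458/4.627e+18 = 6.4791973e-11 m = 64.7920 pm

Calculate Compton shift:
Δλ = λ_C(1 - cos(94°)) = 2.5956 pm

Final wavelength:
λ' = λ₀ + Δλ = 64.7920 + 2.5956 = 67.3875 pm

Final frequency:
f' = c/λ' = 299792458/6.7387534e-11 = 4.4487822e+18 Hz

Frequency shift (decrease):
Δf = f₀ - f' = 4.627e+18 - 4.4487822e+18 = 1.782e+17 Hz

(Intermediate values are shown rounded; full precision is carried through to the final answer.)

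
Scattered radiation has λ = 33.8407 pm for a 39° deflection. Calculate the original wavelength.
33.3000 pm

From λ' = λ + Δλ, we have λ = λ' - Δλ

First calculate the Compton shift:
Δλ = λ_C(1 - cos θ)
Δλ = 2.4263 × (1 - cos(39°))
Δλ = 2.4263 × 0.2229
Δλ = 0.5407 pm

Initial wavelength:
λ = λ' - Δλ
λ = 33.8407 - 0.5407
λ = 33.3000 pm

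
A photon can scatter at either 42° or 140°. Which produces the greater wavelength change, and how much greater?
140° produces the larger shift by a factor of 6.876

Calculate both shifts using Δλ = λ_C(1 - cos θ):

For θ₁ = 42°:
Δλ₁ = 2.4263 × (1 - cos(42°))
Δλ₁ = 2.4263 × 0.2569
Δλ₁ = 0.6232 pm

For θ₂ = 140°:
Δλ₂ = 2.4263 × (1 - cos(140°))
Δλ₂ = 2.4263 × 1.7660
Δλ₂ = 4.2850 pm

The 140° angle produces the larger shift.
Ratio: 4.2850/0.6232 = 6.876

(Intermediate values are shown rounded; full precision is carried through to the final answer.)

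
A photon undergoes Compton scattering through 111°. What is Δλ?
3.2958 pm

Using the Compton scattering formula:
Δλ = λ_C(1 - cos θ)

where λ_C = h/(m_e·c) ≈ 2.4263 pm is the Compton wavelength of an electron.

For θ = 111°:
cos(111°) = -0.3584
1 - cos(111°) = 1.3584

Δλ = 2.4263 × 1.3584
Δλ = 3.2958 pm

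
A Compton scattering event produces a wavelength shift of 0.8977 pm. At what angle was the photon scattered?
50.95°

From the Compton formula Δλ = λ_C(1 - cos θ), we can solve for θ:

cos θ = 1 - Δλ/λ_C

Given:
- Δλ = 0.8977 pm
- λ_C = h/(m_e·c) ≈ 2.42631024 pm

cos θ = 1 - 0.8977/2.42631024
cos θ = 1 - 0.369986
cos θ = 0.630014

θ = arccos(0.630014)
θ = 50.95°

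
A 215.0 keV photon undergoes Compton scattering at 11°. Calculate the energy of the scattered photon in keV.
213.3507 keV

First convert energy to wavelength:
λ = hc/E, with hc ≈ 1239.842 keV·pm (i.e. 1239.842 eV·nm)

For E = 215.0 keV = 215000 eV:
λ = 1239.842 keV·pm / 215.0 keV
λ = 5.7667 pm

Calculate the Compton shift:
Δλ = λ_C(1 - cos(11°)) = 2.4263 × 0.0184
Δλ = 0.0446 pm

Final wavelength:
λ' = 5.7667 + 0.0446 = 5.8113 pm

Final energy:
E' = hc/λ' = 1239.842 / 5.8113 = 213.3507 keV

(Intermediate values are shown rounded; full precision is carried through to the final answer.)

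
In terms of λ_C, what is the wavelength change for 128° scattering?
1.6157 λ_C

The Compton shift formula is:
Δλ = λ_C(1 - cos θ)

Dividing both sides by λ_C:
Δλ/λ_C = 1 - cos θ

For θ = 128°:
Δλ/λ_C = 1 - cos(128°)
Δλ/λ_C = 1 - -0.6157
Δλ/λ_C = 1.6157

This means the shift is 1.6157 × λ_C = 3.9201 pm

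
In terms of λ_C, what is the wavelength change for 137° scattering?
1.7314 λ_C

The Compton shift formula is:
Δλ = λ_C(1 - cos θ)

Dividing both sides by λ_C:
Δλ/λ_C = 1 - cos θ

For θ = 137°:
Δλ/λ_C = 1 - cos(137°)
Δλ/λ_C = 1 - -0.7314
Δλ/λ_C = 1.7314

This means the shift is 1.7314 × λ_C = 4.2008 pm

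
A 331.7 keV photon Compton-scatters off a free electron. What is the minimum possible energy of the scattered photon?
144.3277 keV (at θ = 180°)

The scattered photon has minimum energy when its wavelength is maximum, i.e., when the Compton shift Δλ = λ_C(1 − cos θ) is maximum. This occurs at θ = 180° (backscattering), giving Δλ_max = 2λ_C = 4.8526 pm.

Initial wavelength: λ₀ = hc/E₀ = 3.7378 pm
Maximum final wavelength: λ'_max = λ₀ + 2λ_C = 3.7378 + 4.8526 = 8.5905 pm
Minimum final energy: E'_min = hc/λ'_max = 144.3277 keV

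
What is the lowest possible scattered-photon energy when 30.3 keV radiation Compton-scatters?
27.0876 keV (at θ = 180°)

The scattered photon has minimum energy when its wavelength is maximum, i.e., when the Compton shift Δλ = λ_C(1 − cos θ) is maximum. This occurs at θ = 180° (backscattering), giving Δλ_max = 2λ_C = 4.8526 pm.

Initial wavelength: λ₀ = hc/E₀ = 40.9189 pm
Maximum final wavelength: λ'_max = λ₀ + 2λ_C = 40.9189 + 4.8526 = 45.7715 pm
Minimum final energy: E'_min = hc/λ'_max = 27.0876 keV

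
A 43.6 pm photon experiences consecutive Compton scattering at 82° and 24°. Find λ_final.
45.8984 pm

Apply Compton shift twice:

First scattering at θ₁ = 82°:
Δλ₁ = λ_C(1 - cos(82°))
Δλ₁ = 2.4263 × 0.8608
Δλ₁ = 2.0886 pm

After first scattering:
λ₁ = 43.6 + 2.0886 = 45.6886 pm

Second scattering at θ₂ = 24°:
Δλ₂ = λ_C(1 - cos(24°))
Δλ₂ = 2.4263 × 0.0865
Δλ₂ = 0.2098 pm

Final wavelength:
λ₂ = 45.6886 + 0.2098 = 45.8984 pm

Total shift: Δλ_total = 2.0886 + 0.2098 = 2.2984 pm

(Intermediate values are shown rounded; full precision is carried through to the final answer.)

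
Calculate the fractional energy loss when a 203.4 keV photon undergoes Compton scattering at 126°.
0.3873 (or 38.73%)

Calculate initial and final photon energies:

Initial: E₀ = 203.4 keV → λ₀ = 6.0956 pm
Compton shift: Δλ = 3.8525 pm
Final wavelength: λ' = 9.9480 pm
Final energy: E' = 124.6317 keV

Fractional energy loss:
(E₀ - E')/E₀ = (203.4000 - 124.6317)/203.4000
= 78.7683/203.4000
= 0.3873
= 38.73%

(Intermediate values are shown rounded; full precision is carried through to the final answer.)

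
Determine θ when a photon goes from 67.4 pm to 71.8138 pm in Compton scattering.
145.00°

First find the wavelength shift:
Δλ = λ' - λ = 71.8138 - 67.4 = 4.4138 pm

Using Δλ = λ_C(1 - cos θ), with λ_C = h/(m_e·c) ≈ 2.42631024 pm:
cos θ = 1 - Δλ/λ_C
cos θ = 1 - 4.4138/2.42631024
cos θ = -0.819141

θ = arccos(-0.819141)
θ = 145.00°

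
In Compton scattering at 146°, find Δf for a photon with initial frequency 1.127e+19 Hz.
1.611e+18 Hz (decrease)

Convert frequency to wavelength (c = 299792458 m/s):
λ₀ = c/f₀ = 299792458/1.127e+19 = 2.6600928e-11 m = 26.6009 pm

Calculate Compton shift:
Δλ = λ_C(1 - cos(146°)) = 4.4378 pm

Final wavelength:
λ' = λ₀ + Δλ = 26.6009 + 4.4378 = 31.0387 pm

Final frequency:
f' = c/λ' = 299792458/3.1038741e-11 = 9.6586541e+18 Hz

Frequency shift (decrease):
Δf = f₀ - f' = 1.127e+19 - 9.6586541e+18 = 1.611e+18 Hz

(Intermediate values are shown rounded; full precision is carried through to the final answer.)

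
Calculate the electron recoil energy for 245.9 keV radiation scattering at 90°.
79.8876 keV

By energy conservation: K_e = E_initial - E_final

First find the scattered photon energy:
Initial wavelength: λ = hc/E = 5.0421 pm
Compton shift: Δλ = λ_C(1 - cos(90°)) = 2.4263 pm
Final wavelength: λ' = 5.0421 + 2.4263 = 7.4684 pm
Final photon energy: E' = hc/λ' = 166.0124 keV

Electron kinetic energy:
K_e = E - E' = 245.9000 - 166.0124 = 79.8876 keV

(Intermediate values are shown rounded; full precision is carried through to the final answer.)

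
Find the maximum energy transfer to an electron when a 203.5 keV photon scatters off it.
90.2229 keV

Maximum energy transfer occurs at θ = 180° (backscattering).

Initial photon: E₀ = 203.5 keV → λ₀ = 6.0926 pm

Maximum Compton shift (at 180°):
Δλ_max = 2λ_C = 2 × 2.4263 = 4.8526 pm

Final wavelength:
λ' = 6.0926 + 4.8526 = 10.9452 pm

Minimum photon energy (maximum energy to electron):
E'_min = hc/λ' = 113.2771 keV

Maximum electron kinetic energy:
K_max = E₀ - E'_min = 203.5000 - 113.2771 = 90.2229 keV

(Intermediate values are shown rounded; full precision is carried through to the final answer.)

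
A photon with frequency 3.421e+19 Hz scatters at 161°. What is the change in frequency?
1.198e+19 Hz (decrease)

Convert frequency to wavelength (c = 299792458 m/s):
λ₀ = c/f₀ = 299792458/3.421e+19 = 8.7632990e-12 m = 8.7633 pm

Calculate Compton shift:
Δλ = λ_C(1 - cos(161°)) = 4.7204 pm

Final wavelength:
λ' = λ₀ + Δλ = 8.7633 + 4.7204 = 13.4837 pm

Final frequency:
f' = c/λ' = 299792458/1.3483731e-11 = 2.2233643e+19 Hz

Frequency shift (decrease):
Δf = f₀ - f' = 3.421e+19 - 2.2233643e+19 = 1.198e+19 Hz

(Intermediate values are shown rounded; full precision is carried through to the final answer.)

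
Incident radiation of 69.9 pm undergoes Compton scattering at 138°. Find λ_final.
74.1294 pm

Using the Compton scattering formula:
λ' = λ + Δλ = λ + λ_C(1 - cos θ)

Given:
- Initial wavelength λ = 69.9 pm
- Scattering angle θ = 138°
- Compton wavelength λ_C ≈ 2.4263 pm

Calculate the shift:
Δλ = 2.4263 × (1 - cos(138°))
Δλ = 2.4263 × 1.7431
Δλ = 4.2294 pm

Final wavelength:
λ' = 69.9 + 4.2294 = 74.1294 pm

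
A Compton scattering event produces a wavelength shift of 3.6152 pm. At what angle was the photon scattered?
119.34°

From the Compton formula Δλ = λ_C(1 - cos θ), we can solve for θ:

cos θ = 1 - Δλ/λ_C

Given:
- Δλ = 3.6152 pm
- λ_C = h/(m_e·c) ≈ 2.42631024 pm

cos θ = 1 - 3.6152/2.42631024
cos θ = 1 - 1.489999
cos θ = -0.489999

θ = arccos(-0.489999)
θ = 119.34°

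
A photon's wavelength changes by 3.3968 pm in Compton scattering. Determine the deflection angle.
113.58°

From the Compton formula Δλ = λ_C(1 - cos θ), we can solve for θ:

cos θ = 1 - Δλ/λ_C

Given:
- Δλ = 3.3968 pm
- λ_C = h/(m_e·c) ≈ 2.42631024 pm

cos θ = 1 - 3.3968/2.42631024
cos θ = 1 - 1.399986
cos θ = -0.399986

θ = arccos(-0.399986)
θ = 113.58°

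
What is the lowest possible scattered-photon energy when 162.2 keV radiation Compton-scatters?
99.2149 keV (at θ = 180°)

The scattered photon has minimum energy when its wavelength is maximum, i.e., when the Compton shift Δλ = λ_C(1 − cos θ) is maximum. This occurs at θ = 180° (backscattering), giving Δλ_max = 2λ_C = 4.8526 pm.

Initial wavelength: λ₀ = hc/E₀ = 7.6439 pm
Maximum final wavelength: λ'_max = λ₀ + 2λ_C = 7.6439 + 4.8526 = 12.4965 pm
Minimum final energy: E'_min = hc/λ'_max = 99.2149 keV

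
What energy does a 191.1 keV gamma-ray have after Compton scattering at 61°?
160.2291 keV

First convert energy to wavelength:
λ = hc/E, with hc ≈ 1239.842 keV·pm (i.e. 1239.842 eV·nm)

For E = 191.1 keV = 191100 eV:
λ = 1239.842 keV·pm / 191.1 keV
λ = 6.4879 pm

Calculate the Compton shift:
Δλ = λ_C(1 - cos(61°)) = 2.4263 × 0.5152
Δλ = 1.2500 pm

Final wavelength:
λ' = 6.4879 + 1.2500 = 7.7379 pm

Final energy:
E' = hc/λ' = 1239.842 / 7.7379 = 160.2291 keV

(Intermediate values are shown rounded; full precision is carried through to the final answer.)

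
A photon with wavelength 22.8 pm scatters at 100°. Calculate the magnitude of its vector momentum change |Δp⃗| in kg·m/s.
4.2104e-23 kg·m/s

Photon momentum magnitude is p = h/λ.

Initial momentum:
p₀ = h/λ = 6.6261e-34/2.2800e-11 = 2.9062e-23 kg·m/s

After scattering:
λ' = λ + Δλ = 22.8 + 2.8476 = 25.6476 pm
p' = h/λ' = 6.6261e-34/2.5648e-11 = 2.5835e-23 kg·m/s

Momentum is a vector; the scattered photon's direction makes angle θ = 100° with the incident direction. The magnitude of the vector change Δp⃗ = p⃗₀ − p⃗' is found from the law of cosines:
|Δp⃗|² = p₀² + p'² − 2p₀p'cos θ
|Δp⃗|² = (2.9062e-23)² + (2.5835e-23)² − 2·2.9062e-23·2.5835e-23·cos(100°)
|Δp⃗| = 4.2104e-23 kg·m/s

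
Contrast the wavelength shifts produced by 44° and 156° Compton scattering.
156° produces the larger shift by a factor of 6.818

Calculate both shifts using Δλ = λ_C(1 - cos θ):

For θ₁ = 44°:
Δλ₁ = 2.4263 × (1 - cos(44°))
Δλ₁ = 2.4263 × 0.2807
Δλ₁ = 0.6810 pm

For θ₂ = 156°:
Δλ₂ = 2.4263 × (1 - cos(156°))
Δλ₂ = 2.4263 × 1.9135
Δλ₂ = 4.6429 pm

The 156° angle produces the larger shift.
Ratio: 4.6429/0.6810 = 6.818

(Intermediate values are shown rounded; full precision is carried through to the final answer.)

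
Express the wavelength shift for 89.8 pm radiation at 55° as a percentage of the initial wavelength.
1.1522%

Calculate the Compton shift:
Δλ = λ_C(1 - cos(55°))
Δλ = 2.4263 × (1 - cos(55°))
Δλ = 2.4263 × 0.4264
Δλ = 1.0346 pm

Percentage change:
(Δλ/λ₀) × 100 = (1.0346/89.8) × 100
= 1.1522%

(Intermediate values are shown rounded; full precision is carried through to the final answer.)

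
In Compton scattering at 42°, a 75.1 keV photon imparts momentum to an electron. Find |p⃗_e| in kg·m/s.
2.8276e-23 kg·m/s

The electron is initially at rest, so by conservation of momentum:
p⃗_e = p⃗₀ − p⃗'  (incident photon momentum minus scattered photon momentum)

Photon momentum magnitudes (p = h/λ = E/c):
λ₀ = hc/E₀ = 16.5092 pm → p₀ = h/λ₀ = 4.0136e-23 kg·m/s
Δλ = λ_C(1 − cos 42°) = 0.6232 pm
λ' = 17.1324 pm → p' = h/λ' = 3.8676e-23 kg·m/s

The scattered photon makes angle θ = 42° with the incident direction, so by the law of cosines:
|p⃗_e|² = p₀² + p'² − 2p₀p'cos θ
|p⃗_e|² = (4.0136e-23)² + (3.8676e-23)² − 2·4.0136e-23·3.8676e-23·cos(42°)
|p⃗_e| = 2.8276e-23 kg·m/s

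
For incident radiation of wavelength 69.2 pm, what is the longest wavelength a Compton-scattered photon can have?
74.0526 pm (at θ = 180°)

The Compton shift is Δλ = λ_C(1 − cos θ).

Since cos θ ranges from −1 to 1, the factor (1 − cos θ) ranges from 0 to 2; the maximum shift occurs at θ = 180° (backscattering):
Δλ_max = 2λ_C = 2 × 2.4263 pm = 4.8526 pm

Maximum scattered wavelength:
λ'_max = λ₀ + Δλ_max = 69.2 + 4.8526 = 74.0526 pm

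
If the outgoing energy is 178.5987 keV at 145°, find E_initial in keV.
490.3997 keV

Convert final energy to wavelength (hc ≈ 1239.842 keV·pm):
λ' = hc/E' = 1239.842 / 178.5987 = 6.9421 pm

Calculate the Compton shift:
Δλ = λ_C(1 - cos(145°))
Δλ = 2.4263 × (1 - cos(145°))
Δλ = 4.4138 pm

Initial wavelength:
λ = λ' - Δλ = 6.9421 - 4.4138 = 2.5282 pm

Initial energy:
E = hc/λ = 1239.842 / 2.5282 = 490.3997 keV

(Intermediate values are shown rounded; full precision is carried through to the final answer.)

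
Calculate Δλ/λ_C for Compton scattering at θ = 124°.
1.5592 λ_C

The Compton shift formula is:
Δλ = λ_C(1 - cos θ)

Dividing both sides by λ_C:
Δλ/λ_C = 1 - cos θ

For θ = 124°:
Δλ/λ_C = 1 - cos(124°)
Δλ/λ_C = 1 - -0.5592
Δλ/λ_C = 1.5592

This means the shift is 1.5592 × λ_C = 3.7831 pm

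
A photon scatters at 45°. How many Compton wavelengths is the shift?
0.2929 λ_C

The Compton shift formula is:
Δλ = λ_C(1 - cos θ)

Dividing both sides by λ_C:
Δλ/λ_C = 1 - cos θ

For θ = 45°:
Δλ/λ_C = 1 - cos(45°)
Δλ/λ_C = 1 - 0.7071
Δλ/λ_C = 0.2929

This means the shift is 0.2929 × λ_C = 0.7106 pm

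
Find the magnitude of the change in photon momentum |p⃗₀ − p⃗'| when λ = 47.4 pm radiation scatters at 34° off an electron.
8.1395e-24 kg·m/s

Photon momentum magnitude is p = h/λ.

Initial momentum:
p₀ = h/λ = 6.6261e-34/4.7400e-11 = 1.3979e-23 kg·m/s

After scattering:
λ' = λ + Δλ = 47.4 + 0.4148 = 47.8148 pm
p' = h/λ' = 6.6261e-34/4.7815e-11 = 1.3858e-23 kg·m/s

Momentum is a vector; the scattered photon's direction makes angle θ = 34° with the incident direction. The magnitude of the vector change Δp⃗ = p⃗₀ − p⃗' is found from the law of cosines:
|Δp⃗|² = p₀² + p'² − 2p₀p'cos θ
|Δp⃗|² = (1.3979e-23)² + (1.3858e-23)² − 2·1.3979e-23·1.3858e-23·cos(34°)
|Δp⃗| = 8.1395e-24 kg·m/s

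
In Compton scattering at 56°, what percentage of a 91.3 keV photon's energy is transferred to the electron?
0.0730 (or 7.30%)

Calculate initial and final photon energies:

Initial: E₀ = 91.3 keV → λ₀ = 13.5799 pm
Compton shift: Δλ = 1.0695 pm
Final wavelength: λ' = 14.6494 pm
Final energy: E' = 84.6343 keV

Fractional energy loss:
(E₀ - E')/E₀ = (91.3000 - 84.6343)/91.3000
= 6.6657/91.3000
= 0.0730
= 7.30%

(Intermediate values are shown rounded; full precision is carried through to the final answer.)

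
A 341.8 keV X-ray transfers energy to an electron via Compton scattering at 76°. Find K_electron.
115.0020 keV

By energy conservation: K_e = E_initial - E_final

First find the scattered photon energy:
Initial wavelength: λ = hc/E = 3.6274 pm
Compton shift: Δλ = λ_C(1 - cos(76°)) = 1.8393 pm
Final wavelength: λ' = 3.6274 + 1.8393 = 5.4667 pm
Final photon energy: E' = hc/λ' = 226.7980 keV

Electron kinetic energy:
K_e = E - E' = 341.8000 - 226.7980 = 115.0020 keV

(Intermediate values are shown rounded; full precision is carried through to the final answer.)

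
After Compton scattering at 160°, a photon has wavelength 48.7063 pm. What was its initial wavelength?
44.0000 pm

From λ' = λ + Δλ, we have λ = λ' - Δλ

First calculate the Compton shift:
Δλ = λ_C(1 - cos θ)
Δλ = 2.4263 × (1 - cos(160°))
Δλ = 2.4263 × 1.9397
Δλ = 4.7063 pm

Initial wavelength:
λ = λ' - Δλ
λ = 48.7063 - 4.7063
λ = 44.0000 pm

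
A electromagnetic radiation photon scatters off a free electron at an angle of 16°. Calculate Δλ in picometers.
0.0940 pm

Using the Compton scattering formula:
Δλ = λ_C(1 - cos θ)

where λ_C = h/(m_e·c) ≈ 2.4263 pm is the Compton wavelength of an electron.

For θ = 16°:
cos(16°) = 0.9613
1 - cos(16°) = 0.0387

Δλ = 2.4263 × 0.0387
Δλ = 0.0940 pm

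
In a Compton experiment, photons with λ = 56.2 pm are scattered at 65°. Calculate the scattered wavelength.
57.6009 pm

Using the Compton scattering formula:
λ' = λ + Δλ = λ + λ_C(1 - cos θ)

Given:
- Initial wavelength λ = 56.2 pm
- Scattering angle θ = 65°
- Compton wavelength λ_C ≈ 2.4263 pm

Calculate the shift:
Δλ = 2.4263 × (1 - cos(65°))
Δλ = 2.4263 × 0.5774
Δλ = 1.4009 pm

Final wavelength:
λ' = 56.2 + 1.4009 = 57.6009 pm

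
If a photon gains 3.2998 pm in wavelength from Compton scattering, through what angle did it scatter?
111.10°

From the Compton formula Δλ = λ_C(1 - cos θ), we can solve for θ:

cos θ = 1 - Δλ/λ_C

Given:
- Δλ = 3.2998 pm
- λ_C = h/(m_e·c) ≈ 2.42631024 pm

cos θ = 1 - 3.2998/2.42631024
cos θ = 1 - 1.360007
cos θ = -0.360007

θ = arccos(-0.360007)
θ = 111.10°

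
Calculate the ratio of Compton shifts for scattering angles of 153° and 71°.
153° produces the larger shift by a factor of 2.804

Calculate both shifts using Δλ = λ_C(1 - cos θ):

For θ₁ = 71°:
Δλ₁ = 2.4263 × (1 - cos(71°))
Δλ₁ = 2.4263 × 0.6744
Δλ₁ = 1.6364 pm

For θ₂ = 153°:
Δλ₂ = 2.4263 × (1 - cos(153°))
Δλ₂ = 2.4263 × 1.8910
Δλ₂ = 4.5882 pm

The 153° angle produces the larger shift.
Ratio: 4.5882/1.6364 = 2.804

(Intermediate values are shown rounded; full precision is carried through to the final answer.)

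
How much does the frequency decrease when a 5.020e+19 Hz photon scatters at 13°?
5.173e+17 Hz (decrease)

Convert frequency to wavelength (c = 299792458 m/s):
λ₀ = c/f₀ = 299792458/5.020e+19 = 5.9719613e-12 m = 5.9720 pm

Calculate Compton shift:
Δλ = λ_C(1 - cos(13°)) = 0.0622 pm

Final wavelength:
λ' = λ₀ + Δλ = 5.9720 + 0.0622 = 6.0341 pm

Final frequency:
f' = c/λ' = 299792458/6.0341475e-12 = 4.9682653e+19 Hz

Frequency shift (decrease):
Δf = f₀ - f' = 5.020e+19 - 4.9682653e+19 = 5.173e+17 Hz

(Intermediate values are shown rounded; full precision is carried through to the final answer.)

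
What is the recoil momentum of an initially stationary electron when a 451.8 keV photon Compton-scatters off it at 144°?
3.2128e-22 kg·m/s

The electron is initially at rest, so by conservation of momentum:
p⃗_e = p⃗₀ − p⃗'  (incident photon momentum minus scattered photon momentum)

Photon momentum magnitudes (p = h/λ = E/c):
λ₀ = hc/E₀ = 2.7442 pm → p₀ = h/λ₀ = 2.4145e-22 kg·m/s
Δλ = λ_C(1 − cos 144°) = 4.3892 pm
λ' = 7.1335 pm → p' = h/λ' = 9.2887e-23 kg·m/s

The scattered photon makes angle θ = 144° with the incident direction, so by the law of cosines:
|p⃗_e|² = p₀² + p'² − 2p₀p'cos θ
|p⃗_e|² = (2.4145e-22)² + (9.2887e-23)² − 2·2.4145e-22·9.2887e-23·cos(144°)
|p⃗_e| = 3.2128e-22 kg·m/s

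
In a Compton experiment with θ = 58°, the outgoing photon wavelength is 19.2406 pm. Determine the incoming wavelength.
18.1000 pm

From λ' = λ + Δλ, we have λ = λ' - Δλ

First calculate the Compton shift:
Δλ = λ_C(1 - cos θ)
Δλ = 2.4263 × (1 - cos(58°))
Δλ = 2.4263 × 0.4701
Δλ = 1.1406 pm

Initial wavelength:
λ = λ' - Δλ
λ = 19.2406 - 1.1406
λ = 18.1000 pm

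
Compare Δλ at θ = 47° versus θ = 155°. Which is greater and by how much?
155° produces the larger shift by a factor of 5.995

Calculate both shifts using Δλ = λ_C(1 - cos θ):

For θ₁ = 47°:
Δλ₁ = 2.4263 × (1 - cos(47°))
Δλ₁ = 2.4263 × 0.3180
Δλ₁ = 0.7716 pm

For θ₂ = 155°:
Δλ₂ = 2.4263 × (1 - cos(155°))
Δλ₂ = 2.4263 × 1.9063
Δλ₂ = 4.6253 pm

The 155° angle produces the larger shift.
Ratio: 4.6253/0.7716 = 5.995

(Intermediate values are shown rounded; full precision is carried through to the final answer.)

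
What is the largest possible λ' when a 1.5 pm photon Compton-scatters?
6.3526 pm (at θ = 180°)

The Compton shift is Δλ = λ_C(1 − cos θ).

Since cos θ ranges from −1 to 1, the factor (1 − cos θ) ranges from 0 to 2; the maximum shift occurs at θ = 180° (backscattering):
Δλ_max = 2λ_C = 2 × 2.4263 pm = 4.8526 pm

Maximum scattered wavelength:
λ'_max = λ₀ + Δλ_max = 1.5 + 4.8526 = 6.3526 pm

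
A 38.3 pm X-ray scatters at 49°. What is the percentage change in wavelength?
2.1789%

Calculate the Compton shift:
Δλ = λ_C(1 - cos(49°))
Δλ = 2.4263 × (1 - cos(49°))
Δλ = 2.4263 × 0.3439
Δλ = 0.8345 pm

Percentage change:
(Δλ/λ₀) × 100 = (0.8345/38.3) × 100
= 2.1789%

(Intermediate values are shown rounded; full precision is carried through to the final answer.)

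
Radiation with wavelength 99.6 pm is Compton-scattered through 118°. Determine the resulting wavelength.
103.1654 pm

Using the Compton scattering formula:
λ' = λ + Δλ = λ + λ_C(1 - cos θ)

Given:
- Initial wavelength λ = 99.6 pm
- Scattering angle θ = 118°
- Compton wavelength λ_C ≈ 2.4263 pm

Calculate the shift:
Δλ = 2.4263 × (1 - cos(118°))
Δλ = 2.4263 × 1.4695
Δλ = 3.5654 pm

Final wavelength:
λ' = 99.6 + 3.5654 = 103.1654 pm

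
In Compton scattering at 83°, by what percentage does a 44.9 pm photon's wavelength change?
4.7453%

Calculate the Compton shift:
Δλ = λ_C(1 - cos(83°))
Δλ = 2.4263 × (1 - cos(83°))
Δλ = 2.4263 × 0.8781
Δλ = 2.1306 pm

Percentage change:
(Δλ/λ₀) × 100 = (2.1306/44.9) × 100
= 4.7453%

(Intermediate values are shown rounded; full precision is carried through to the final answer.)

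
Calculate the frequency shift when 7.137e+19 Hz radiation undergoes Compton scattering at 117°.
3.258e+19 Hz (decrease)

Convert frequency to wavelength (c = 299792458 m/s):
λ₀ = c/f₀ = 299792458/7.137e+19 = 4.2005389e-12 m = 4.2005 pm

Calculate Compton shift:
Δλ = λ_C(1 - cos(117°)) = 3.5278 pm

Final wavelength:
λ' = λ₀ + Δλ = 4.2005 + 3.5278 = 7.7284 pm

Final frequency:
f' = c/λ' = 299792458/7.7283709e-12 = 3.8791158e+19 Hz

Frequency shift (decrease):
Δf = f₀ - f' = 7.137e+19 - 3.8791158e+19 = 3.258e+19 Hz

(Intermediate values are shown rounded; full precision is carried through to the final answer.)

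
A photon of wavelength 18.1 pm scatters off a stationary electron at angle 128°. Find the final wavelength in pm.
22.0201 pm

Using the Compton scattering formula:
λ' = λ + Δλ = λ + λ_C(1 - cos θ)

Given:
- Initial wavelength λ = 18.1 pm
- Scattering angle θ = 128°
- Compton wavelength λ_C ≈ 2.4263 pm

Calculate the shift:
Δλ = 2.4263 × (1 - cos(128°))
Δλ = 2.4263 × 1.6157
Δλ = 3.9201 pm

Final wavelength:
λ' = 18.1 + 3.9201 = 22.0201 pm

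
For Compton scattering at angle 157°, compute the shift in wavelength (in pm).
4.6597 pm

Using the Compton scattering formula:
Δλ = λ_C(1 - cos θ)

where λ_C = h/(m_e·c) ≈ 2.4263 pm is the Compton wavelength of an electron.

For θ = 157°:
cos(157°) = -0.9205
1 - cos(157°) = 1.9205

Δλ = 2.4263 × 1.9205
Δλ = 4.6597 pm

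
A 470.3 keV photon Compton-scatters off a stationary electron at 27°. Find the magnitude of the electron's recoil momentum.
1.1419e-22 kg·m/s

The electron is initially at rest, so by conservation of momentum:
p⃗_e = p⃗₀ − p⃗'  (incident photon momentum minus scattered photon momentum)

Photon momentum magnitudes (p = h/λ = E/c):
λ₀ = hc/E₀ = 2.6363 pm → p₀ = h/λ₀ = 2.5134e-22 kg·m/s
Δλ = λ_C(1 − cos 27°) = 0.2645 pm
λ' = 2.9007 pm → p' = h/λ' = 2.2843e-22 kg·m/s

The scattered photon makes angle θ = 27° with the incident direction, so by the law of cosines:
|p⃗_e|² = p₀² + p'² − 2p₀p'cos θ
|p⃗_e|² = (2.5134e-22)² + (2.2843e-22)² − 2·2.5134e-22·2.2843e-22·cos(27°)
|p⃗_e| = 1.1419e-22 kg·m/s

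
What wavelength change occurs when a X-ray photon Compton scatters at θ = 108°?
3.1761 pm

Using the Compton scattering formula:
Δλ = λ_C(1 - cos θ)

where λ_C = h/(m_e·c) ≈ 2.4263 pm is the Compton wavelength of an electron.

For θ = 108°:
cos(108°) = -0.3090
1 - cos(108°) = 1.3090

Δλ = 2.4263 × 1.3090
Δλ = 3.1761 pm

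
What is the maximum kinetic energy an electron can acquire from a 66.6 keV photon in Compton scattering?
13.7708 keV

Maximum energy transfer occurs at θ = 180° (backscattering).

Initial photon: E₀ = 66.6 keV → λ₀ = 18.6162 pm

Maximum Compton shift (at 180°):
Δλ_max = 2λ_C = 2 × 2.4263 = 4.8526 pm

Final wavelength:
λ' = 18.6162 + 4.8526 = 23.4689 pm

Minimum photon energy (maximum energy to electron):
E'_min = hc/λ' = 52.8292 keV

Maximum electron kinetic energy:
K_max = E₀ - E'_min = 66.6000 - 52.8292 = 13.7708 keV

(Intermediate values are shown rounded; full precision is carried through to the final answer.)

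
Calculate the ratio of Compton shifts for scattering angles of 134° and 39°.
134° produces the larger shift by a factor of 7.604

Calculate both shifts using Δλ = λ_C(1 - cos θ):

For θ₁ = 39°:
Δλ₁ = 2.4263 × (1 - cos(39°))
Δλ₁ = 2.4263 × 0.2229
Δλ₁ = 0.5407 pm

For θ₂ = 134°:
Δλ₂ = 2.4263 × (1 - cos(134°))
Δλ₂ = 2.4263 × 1.6947
Δλ₂ = 4.1118 pm

The 134° angle produces the larger shift.
Ratio: 4.1118/0.5407 = 7.604

(Intermediate values are shown rounded; full precision is carried through to the final answer.)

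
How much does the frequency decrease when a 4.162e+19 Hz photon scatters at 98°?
1.154e+19 Hz (decrease)

Convert frequency to wavelength (c = 299792458 m/s):
λ₀ = c/f₀ = 299792458/4.162e+19 = 7.2030864e-12 m = 7.2031 pm

Calculate Compton shift:
Δλ = λ_C(1 - cos(98°)) = 2.7640 pm

Final wavelength:
λ' = λ₀ + Δλ = 7.2031 + 2.7640 = 9.9671 pm

Final frequency:
f' = c/λ' = 299792458/9.9670738e-12 = 3.0078282e+19 Hz

Frequency shift (decrease):
Δf = f₀ - f' = 4.162e+19 - 3.0078282e+19 = 1.154e+19 Hz

(Intermediate values are shown rounded; full precision is carried through to the final answer.)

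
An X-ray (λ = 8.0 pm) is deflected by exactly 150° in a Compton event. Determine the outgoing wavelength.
12.5276 pm

Using the Compton formula: λ' = λ + λ_C(1 − cos θ)

For θ = 150°, cos θ = -√3/2 (exact) ≈ -0.8660, so:
1 − cos 150° = 1 − (-√3/2) ≈ 1.8660

Δλ = λ_C × 1.8660 = 2.4263 × 1.8660 = 4.5276 pm

λ' = 8.0 + 4.5276 = 12.5276 pm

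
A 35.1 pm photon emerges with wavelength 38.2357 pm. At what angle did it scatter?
107.00°

First find the wavelength shift:
Δλ = λ' - λ = 38.2357 - 35.1 = 3.1357 pm

Using Δλ = λ_C(1 - cos θ), with λ_C = h/(m_e·c) ≈ 2.42631024 pm:
cos θ = 1 - Δλ/λ_C
cos θ = 1 - 3.1357/2.42631024
cos θ = -0.292374

θ = arccos(-0.292374)
θ = 107.00°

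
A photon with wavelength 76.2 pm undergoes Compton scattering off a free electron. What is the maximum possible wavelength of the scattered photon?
81.0526 pm (at θ = 180°)

The Compton shift is Δλ = λ_C(1 − cos θ).

Since cos θ ranges from −1 to 1, the factor (1 − cos θ) ranges from 0 to 2; the maximum shift occurs at θ = 180° (backscattering):
Δλ_max = 2λ_C = 2 × 2.4263 pm = 4.8526 pm

Maximum scattered wavelength:
λ'_max = λ₀ + Δλ_max = 76.2 + 4.8526 = 81.0526 pm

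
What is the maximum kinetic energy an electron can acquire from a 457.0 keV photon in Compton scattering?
293.1216 keV

Maximum energy transfer occurs at θ = 180° (backscattering).

Initial photon: E₀ = 457.0 keV → λ₀ = 2.7130 pm

Maximum Compton shift (at 180°):
Δλ_max = 2λ_C = 2 × 2.4263 = 4.8526 pm

Final wavelength:
λ' = 2.7130 + 4.8526 = 7.5656 pm

Minimum photon energy (maximum energy to electron):
E'_min = hc/λ' = 163.8784 keV

Maximum electron kinetic energy:
K_max = E₀ - E'_min = 457.0000 - 163.8784 = 293.1216 keV

(Intermediate values are shown rounded; full precision is carried through to the final answer.)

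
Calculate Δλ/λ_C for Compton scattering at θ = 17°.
0.0437 λ_C

The Compton shift formula is:
Δλ = λ_C(1 - cos θ)

Dividing both sides by λ_C:
Δλ/λ_C = 1 - cos θ

For θ = 17°:
Δλ/λ_C = 1 - cos(17°)
Δλ/λ_C = 1 - 0.9563
Δλ/λ_C = 0.0437

This means the shift is 0.0437 × λ_C = 0.1060 pm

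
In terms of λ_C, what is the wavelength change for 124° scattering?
1.5592 λ_C

The Compton shift formula is:
Δλ = λ_C(1 - cos θ)

Dividing both sides by λ_C:
Δλ/λ_C = 1 - cos θ

For θ = 124°:
Δλ/λ_C = 1 - cos(124°)
Δλ/λ_C = 1 - -0.5592
Δλ/λ_C = 1.5592

This means the shift is 1.5592 × λ_C = 3.7831 pm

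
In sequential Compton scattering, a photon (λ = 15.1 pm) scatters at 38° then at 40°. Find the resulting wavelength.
16.1820 pm

Apply Compton shift twice:

First scattering at θ₁ = 38°:
Δλ₁ = λ_C(1 - cos(38°))
Δλ₁ = 2.4263 × 0.2120
Δλ₁ = 0.5144 pm

After first scattering:
λ₁ = 15.1 + 0.5144 = 15.6144 pm

Second scattering at θ₂ = 40°:
Δλ₂ = λ_C(1 - cos(40°))
Δλ₂ = 2.4263 × 0.2340
Δλ₂ = 0.5676 pm

Final wavelength:
λ₂ = 15.6144 + 0.5676 = 16.1820 pm

Total shift: Δλ_total = 0.5144 + 0.5676 = 1.0820 pm

(Intermediate values are shown rounded; full precision is carried through to the final answer.)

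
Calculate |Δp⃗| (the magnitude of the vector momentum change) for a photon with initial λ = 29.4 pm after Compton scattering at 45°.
1.7053e-23 kg·m/s

Photon momentum magnitude is p = h/λ.

Initial momentum:
p₀ = h/λ = 6.6261e-34/2.9400e-11 = 2.2538e-23 kg·m/s

After scattering:
λ' = λ + Δλ = 29.4 + 0.7106 = 30.1106 pm
p' = h/λ' = 6.6261e-34/3.0111e-11 = 2.2006e-23 kg·m/s

Momentum is a vector; the scattered photon's direction makes angle θ = 45° with the incident direction. The magnitude of the vector change Δp⃗ = p⃗₀ − p⃗' is found from the law of cosines:
|Δp⃗|² = p₀² + p'² − 2p₀p'cos θ
|Δp⃗|² = (2.2538e-23)² + (2.2006e-23)² − 2·2.2538e-23·2.2006e-23·cos(45°)
|Δp⃗| = 1.7053e-23 kg·m/s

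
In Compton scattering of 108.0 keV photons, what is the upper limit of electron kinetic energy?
32.0881 keV

Maximum energy transfer occurs at θ = 180° (backscattering).

Initial photon: E₀ = 108.0 keV → λ₀ = 11.4800 pm

Maximum Compton shift (at 180°):
Δλ_max = 2λ_C = 2 × 2.4263 = 4.8526 pm

Final wavelength:
λ' = 11.4800 + 4.8526 = 16.3326 pm

Minimum photon energy (maximum energy to electron):
E'_min = hc/λ' = 75.9119 keV

Maximum electron kinetic energy:
K_max = E₀ - E'_min = 108.0000 - 75.9119 = 32.0881 keV

(Intermediate values are shown rounded; full precision is carried through to the final answer.)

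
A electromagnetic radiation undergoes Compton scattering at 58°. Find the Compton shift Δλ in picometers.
1.1406 pm

Using the Compton scattering formula:
Δλ = λ_C(1 - cos θ)

where λ_C = h/(m_e·c) ≈ 2.4263 pm is the Compton wavelength of an electron.

For θ = 58°:
cos(58°) = 0.5299
1 - cos(58°) = 0.4701

Δλ = 2.4263 × 0.4701
Δλ = 1.1406 pm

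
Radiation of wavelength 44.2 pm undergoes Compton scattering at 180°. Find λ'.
49.0526 pm

Using the Compton formula: λ' = λ + λ_C(1 − cos θ)

For θ = 180°, cos θ = -1 (exact) = -1.0000, so:
1 − cos 180° = 1 − (-1) = 2.0000

Δλ = λ_C × 2.0000 = 2.4263 × 2.0000 = 4.8526 pm

λ' = 44.2 + 4.8526 = 49.0526 pm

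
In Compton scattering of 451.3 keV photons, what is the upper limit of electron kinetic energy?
288.1605 keV

Maximum energy transfer occurs at θ = 180° (backscattering).

Initial photon: E₀ = 451.3 keV → λ₀ = 2.7473 pm

Maximum Compton shift (at 180°):
Δλ_max = 2λ_C = 2 × 2.4263 = 4.8526 pm

Final wavelength:
λ' = 2.7473 + 4.8526 = 7.5999 pm

Minimum photon energy (maximum energy to electron):
E'_min = hc/λ' = 163.1395 keV

Maximum electron kinetic energy:
K_max = E₀ - E'_min = 451.3000 - 163.1395 = 288.1605 keV

(Intermediate values are shown rounded; full precision is carried through to the final answer.)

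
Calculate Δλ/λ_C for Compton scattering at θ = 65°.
0.5774 λ_C

The Compton shift formula is:
Δλ = λ_C(1 - cos θ)

Dividing both sides by λ_C:
Δλ/λ_C = 1 - cos θ

For θ = 65°:
Δλ/λ_C = 1 - cos(65°)
Δλ/λ_C = 1 - 0.4226
Δλ/λ_C = 0.5774

This means the shift is 0.5774 × λ_C = 1.4009 pm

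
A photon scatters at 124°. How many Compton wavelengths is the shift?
1.5592 λ_C

The Compton shift formula is:
Δλ = λ_C(1 - cos θ)

Dividing both sides by λ_C:
Δλ/λ_C = 1 - cos θ

For θ = 124°:
Δλ/λ_C = 1 - cos(124°)
Δλ/λ_C = 1 - -0.5592
Δλ/λ_C = 1.5592

This means the shift is 1.5592 × λ_C = 3.7831 pm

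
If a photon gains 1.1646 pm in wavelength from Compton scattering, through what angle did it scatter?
58.67°

From the Compton formula Δλ = λ_C(1 - cos θ), we can solve for θ:

cos θ = 1 - Δλ/λ_C

Given:
- Δλ = 1.1646 pm
- λ_C = h/(m_e·c) ≈ 2.42631024 pm

cos θ = 1 - 1.1646/2.42631024
cos θ = 1 - 0.479988
cos θ = 0.520012

θ = arccos(0.520012)
θ = 58.67°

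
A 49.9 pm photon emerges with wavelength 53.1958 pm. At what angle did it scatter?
111.00°

First find the wavelength shift:
Δλ = λ' - λ = 53.1958 - 49.9 = 3.2958 pm

Using Δλ = λ_C(1 - cos θ), with λ_C = h/(m_e·c) ≈ 2.42631024 pm:
cos θ = 1 - Δλ/λ_C
cos θ = 1 - 3.2958/2.42631024
cos θ = -0.358359

θ = arccos(-0.358359)
θ = 111.00°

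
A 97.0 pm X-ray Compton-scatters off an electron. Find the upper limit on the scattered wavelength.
101.8526 pm (at θ = 180°)

The Compton shift is Δλ = λ_C(1 − cos θ).

Since cos θ ranges from −1 to 1, the factor (1 − cos θ) ranges from 0 to 2; the maximum shift occurs at θ = 180° (backscattering):
Δλ_max = 2λ_C = 2 × 2.4263 pm = 4.8526 pm

Maximum scattered wavelength:
λ'_max = λ₀ + Δλ_max = 97.0 + 4.8526 = 101.8526 pm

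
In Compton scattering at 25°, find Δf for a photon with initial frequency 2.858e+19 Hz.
6.062e+17 Hz (decrease)

Convert frequency to wavelength (c = 299792458 m/s):
λ₀ = c/f₀ = 299792458/2.858e+19 = 1.0489589e-11 m = 10.4896 pm

Calculate Compton shift:
Δλ = λ_C(1 - cos(25°)) = 0.2273 pm

Final wavelength:
λ' = λ₀ + Δλ = 10.4896 + 0.2273 = 10.7169 pm

Final frequency:
f' = c/λ' = 299792458/1.0716916e-11 = 2.7973763e+19 Hz

Frequency shift (decrease):
Δf = f₀ - f' = 2.858e+19 - 2.7973763e+19 = 6.062e+17 Hz

(Intermediate values are shown rounded; full precision is carried through to the final answer.)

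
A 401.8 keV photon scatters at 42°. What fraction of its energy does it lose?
0.1680 (or 16.80%)

Calculate initial and final photon energies:

Initial: E₀ = 401.8 keV → λ₀ = 3.0857 pm
Compton shift: Δλ = 0.6232 pm
Final wavelength: λ' = 3.7089 pm
Final energy: E' = 334.2857 keV

Fractional energy loss:
(E₀ - E')/E₀ = (401.8000 - 334.2857)/401.8000
= 67.5143/401.8000
= 0.1680
= 16.80%

(Intermediate values are shown rounded; full precision is carried through to the final answer.)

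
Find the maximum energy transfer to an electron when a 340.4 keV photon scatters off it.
194.4492 keV

Maximum energy transfer occurs at θ = 180° (backscattering).

Initial photon: E₀ = 340.4 keV → λ₀ = 3.6423 pm

Maximum Compton shift (at 180°):
Δλ_max = 2λ_C = 2 × 2.4263 = 4.8526 pm

Final wavelength:
λ' = 3.6423 + 4.8526 = 8.4949 pm

Minimum photon energy (maximum energy to electron):
E'_min = hc/λ' = 145.9508 keV

Maximum electron kinetic energy:
K_max = E₀ - E'_min = 340.4000 - 145.9508 = 194.4492 keV

(Intermediate values are shown rounded; full precision is carried through to the final answer.)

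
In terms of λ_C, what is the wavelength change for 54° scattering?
0.4122 λ_C

The Compton shift formula is:
Δλ = λ_C(1 - cos θ)

Dividing both sides by λ_C:
Δλ/λ_C = 1 - cos θ

For θ = 54°:
Δλ/λ_C = 1 - cos(54°)
Δλ/λ_C = 1 - 0.5878
Δλ/λ_C = 0.4122

This means the shift is 0.4122 × λ_C = 1.0002 pm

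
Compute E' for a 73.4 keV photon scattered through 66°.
67.6363 keV

First convert energy to wavelength:
λ = hc/E, with hc ≈ 1239.842 keV·pm (i.e. 1239.842 eV·nm)

For E = 73.4 keV = 73400 eV:
λ = 1239.842 keV·pm / 73.4 keV
λ = 16.8916 pm

Calculate the Compton shift:
Δλ = λ_C(1 - cos(66°)) = 2.4263 × 0.5933
Δλ = 1.4394 pm

Final wavelength:
λ' = 16.8916 + 1.4394 = 18.3310 pm

Final energy:
E' = hc/λ' = 1239.842 / 18.3310 = 67.6363 keV

(Intermediate values are shown rounded; full precision is carried through to the final answer.)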